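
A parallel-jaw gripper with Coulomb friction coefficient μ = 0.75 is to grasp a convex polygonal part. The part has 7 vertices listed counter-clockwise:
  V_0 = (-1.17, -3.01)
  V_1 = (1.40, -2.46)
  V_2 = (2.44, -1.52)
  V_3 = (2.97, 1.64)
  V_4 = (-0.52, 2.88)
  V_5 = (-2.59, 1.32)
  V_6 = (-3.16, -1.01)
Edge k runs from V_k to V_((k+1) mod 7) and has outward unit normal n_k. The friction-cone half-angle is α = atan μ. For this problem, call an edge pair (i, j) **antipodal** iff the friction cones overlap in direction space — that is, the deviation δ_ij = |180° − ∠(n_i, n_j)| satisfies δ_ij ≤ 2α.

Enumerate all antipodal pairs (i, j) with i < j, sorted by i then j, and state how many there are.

α = atan 0.75 = 36.87°;  2α = 73.74°
n_0 = (+0.2093, -0.9779)
n_1 = (+0.6705, -0.7419)
n_2 = (+0.9862, -0.1654)
n_3 = (+0.3348, +0.9423)
n_4 = (-0.6019, +0.7986)
n_5 = (-0.9714, +0.2376)
n_6 = (-0.7089, -0.7053)
  (0,1): δ = 149.97°  ·
  (0,2): δ = 111.60°  ·
  (0,3): δ = 31.64°  ✓
  (0,4): δ = 24.92°  ✓
  (0,5): δ = 64.17°  ✓
  (0,6): δ = 122.78°  ·
  (1,2): δ = 141.63°  ·
  (1,3): δ = 61.67°  ✓
  (1,4): δ = 5.11°  ✓
  (1,5): δ = 34.14°  ✓
  (1,6): δ = 92.75°  ·
  (2,3): δ = 100.04°  ·
  (2,4): δ = 43.48°  ✓
  (2,5): δ = 4.23°  ✓
  (2,6): δ = 54.38°  ✓
  (3,4): δ = 123.44°  ·
  (3,5): δ = 84.19°  ·
  (3,6): δ = 25.58°  ✓
  (4,5): δ = 140.75°  ·
  (4,6): δ = 82.15°  ·
  (5,6): δ = 121.40°  ·
antipodal pairs: 10

count = 10; pairs: (0,3), (0,4), (0,5), (1,3), (1,4), (1,5), (2,4), (2,5), (2,6), (3,6)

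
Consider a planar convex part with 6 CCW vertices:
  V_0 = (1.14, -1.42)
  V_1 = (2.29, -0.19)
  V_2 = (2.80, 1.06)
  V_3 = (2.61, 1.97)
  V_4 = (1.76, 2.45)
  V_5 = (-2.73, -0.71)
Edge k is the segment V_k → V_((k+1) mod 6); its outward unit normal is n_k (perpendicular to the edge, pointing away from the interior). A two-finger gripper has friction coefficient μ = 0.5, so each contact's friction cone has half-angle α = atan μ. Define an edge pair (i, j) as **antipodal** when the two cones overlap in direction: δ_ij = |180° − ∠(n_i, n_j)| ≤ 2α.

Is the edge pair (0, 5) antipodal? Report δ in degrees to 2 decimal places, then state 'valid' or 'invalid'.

δ = 122.68°, invalid

α = atan 0.5 = 26.57°;  2α = 53.13°
edge 0: e_0 = (+1.15, +1.23);  n_0 = (+0.7305, -0.6830)
edge 5: e_5 = (+3.87, -0.71);  n_5 = (-0.1805, -0.9836)
∠(n_0, n_5) = 57.32°
δ = |180° − 57.32°| = 122.68°
122.68° > 2α = 53.13°  →  invalid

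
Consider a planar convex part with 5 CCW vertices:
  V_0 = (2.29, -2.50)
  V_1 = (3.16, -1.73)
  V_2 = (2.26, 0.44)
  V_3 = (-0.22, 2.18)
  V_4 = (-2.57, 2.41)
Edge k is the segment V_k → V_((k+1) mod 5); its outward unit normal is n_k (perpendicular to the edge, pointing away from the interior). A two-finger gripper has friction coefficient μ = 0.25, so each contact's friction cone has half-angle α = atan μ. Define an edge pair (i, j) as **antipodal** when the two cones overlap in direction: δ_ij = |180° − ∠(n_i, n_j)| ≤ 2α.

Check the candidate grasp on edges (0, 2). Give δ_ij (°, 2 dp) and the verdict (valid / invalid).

α = atan 0.25 = 14.04°;  2α = 28.07°
edge 0: e_0 = (+0.87, +0.77);  n_0 = (+0.6628, -0.7488)
edge 2: e_2 = (-2.48, +1.74);  n_2 = (+0.5743, +0.8186)
∠(n_0, n_2) = 103.44°
δ = |180° − 103.44°| = 76.56°
76.56° > 2α = 28.07°  →  invalid

δ = 76.56°, invalid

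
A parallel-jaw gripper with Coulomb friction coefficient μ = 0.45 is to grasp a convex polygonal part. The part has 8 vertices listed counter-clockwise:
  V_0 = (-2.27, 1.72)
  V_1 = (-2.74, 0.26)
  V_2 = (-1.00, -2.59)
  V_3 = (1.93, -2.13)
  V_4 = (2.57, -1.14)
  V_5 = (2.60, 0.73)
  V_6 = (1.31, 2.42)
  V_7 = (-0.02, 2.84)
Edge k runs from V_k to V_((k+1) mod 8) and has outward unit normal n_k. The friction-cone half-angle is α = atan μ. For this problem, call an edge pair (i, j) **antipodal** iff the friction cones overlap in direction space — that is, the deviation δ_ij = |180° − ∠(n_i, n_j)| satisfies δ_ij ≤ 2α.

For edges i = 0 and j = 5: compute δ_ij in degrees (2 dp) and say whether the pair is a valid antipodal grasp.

δ = 55.20°, invalid

α = atan 0.45 = 24.23°;  2α = 48.46°
edge 0: e_0 = (-0.47, -1.46);  n_0 = (-0.9519, +0.3064)
edge 5: e_5 = (-1.29, +1.69);  n_5 = (+0.7949, +0.6068)
∠(n_0, n_5) = 124.80°
δ = |180° − 124.80°| = 55.20°
55.20° > 2α = 48.46°  →  invalid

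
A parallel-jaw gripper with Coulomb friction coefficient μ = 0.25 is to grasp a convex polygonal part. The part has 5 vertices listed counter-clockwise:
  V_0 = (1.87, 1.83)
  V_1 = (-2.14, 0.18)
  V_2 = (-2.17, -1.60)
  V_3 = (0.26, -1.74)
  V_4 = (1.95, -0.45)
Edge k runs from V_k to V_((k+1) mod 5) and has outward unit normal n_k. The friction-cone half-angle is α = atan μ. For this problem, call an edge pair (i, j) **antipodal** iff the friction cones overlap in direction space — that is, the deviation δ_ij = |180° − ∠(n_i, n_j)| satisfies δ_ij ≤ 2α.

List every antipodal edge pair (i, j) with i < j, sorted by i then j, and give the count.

α = atan 0.25 = 14.04°;  2α = 28.07°
n_0 = (-0.3805, +0.9248)
n_1 = (-0.9999, +0.0169)
n_2 = (-0.0575, -0.9983)
n_3 = (+0.6068, -0.7949)
n_4 = (+0.9994, +0.0351)
  (0,1): δ = 113.33°  ·
  (0,2): δ = 25.66°  ✓
  (0,3): δ = 14.99°  ✓
  (0,4): δ = 69.64°  ·
  (1,2): δ = 92.33°  ·
  (1,3): δ = 51.68°  ·
  (1,4): δ = 2.98°  ✓
  (2,3): δ = 139.35°  ·
  (2,4): δ = 84.69°  ·
  (3,4): δ = 125.35°  ·
antipodal pairs: 3

count = 3; pairs: (0,2), (0,3), (1,4)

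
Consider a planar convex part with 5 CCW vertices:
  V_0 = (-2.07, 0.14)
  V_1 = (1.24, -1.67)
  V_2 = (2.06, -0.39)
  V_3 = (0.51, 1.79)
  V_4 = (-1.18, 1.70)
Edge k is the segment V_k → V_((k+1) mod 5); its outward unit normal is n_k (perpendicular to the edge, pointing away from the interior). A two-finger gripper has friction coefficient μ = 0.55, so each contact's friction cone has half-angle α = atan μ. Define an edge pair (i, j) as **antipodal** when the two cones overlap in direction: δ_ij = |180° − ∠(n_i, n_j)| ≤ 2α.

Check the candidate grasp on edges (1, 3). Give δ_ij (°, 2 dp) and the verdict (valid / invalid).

α = atan 0.55 = 28.81°;  2α = 57.62°
edge 1: e_1 = (+0.82, +1.28);  n_1 = (+0.8420, -0.5394)
edge 3: e_3 = (-1.69, -0.09);  n_3 = (-0.0532, +0.9986)
∠(n_1, n_3) = 125.69°
δ = |180° − 125.69°| = 54.31°
54.31° ≤ 2α = 57.62°  →  valid

δ = 54.31°, valid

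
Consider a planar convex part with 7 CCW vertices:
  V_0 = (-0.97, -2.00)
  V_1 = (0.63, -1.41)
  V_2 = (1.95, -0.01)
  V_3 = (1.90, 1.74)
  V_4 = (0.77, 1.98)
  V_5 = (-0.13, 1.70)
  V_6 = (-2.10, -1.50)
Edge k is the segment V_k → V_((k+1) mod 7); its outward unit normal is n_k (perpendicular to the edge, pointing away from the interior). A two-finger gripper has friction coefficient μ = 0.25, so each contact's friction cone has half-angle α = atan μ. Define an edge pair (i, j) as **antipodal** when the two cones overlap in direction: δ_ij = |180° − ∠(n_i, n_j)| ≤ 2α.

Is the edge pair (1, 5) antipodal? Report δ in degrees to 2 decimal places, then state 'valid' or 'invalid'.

δ = 11.70°, valid

α = atan 0.25 = 14.04°;  2α = 28.07°
edge 1: e_1 = (+1.32, +1.40);  n_1 = (+0.7276, -0.6860)
edge 5: e_5 = (-1.97, -3.20);  n_5 = (-0.8516, +0.5242)
∠(n_1, n_5) = 168.30°
δ = |180° − 168.30°| = 11.70°
11.70° ≤ 2α = 28.07°  →  valid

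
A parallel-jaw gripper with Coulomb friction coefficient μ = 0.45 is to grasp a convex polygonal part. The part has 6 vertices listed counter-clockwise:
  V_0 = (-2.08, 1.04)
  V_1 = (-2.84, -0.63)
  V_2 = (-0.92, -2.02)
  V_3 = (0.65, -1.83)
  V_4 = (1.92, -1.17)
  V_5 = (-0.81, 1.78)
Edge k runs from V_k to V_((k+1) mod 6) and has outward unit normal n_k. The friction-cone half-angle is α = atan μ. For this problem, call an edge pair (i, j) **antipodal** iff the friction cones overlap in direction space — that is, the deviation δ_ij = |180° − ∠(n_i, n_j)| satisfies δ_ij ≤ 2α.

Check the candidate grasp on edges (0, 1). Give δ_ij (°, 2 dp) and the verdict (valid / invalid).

α = atan 0.45 = 24.23°;  2α = 48.46°
edge 0: e_0 = (-0.76, -1.67);  n_0 = (-0.9102, +0.4142)
edge 1: e_1 = (+1.92, -1.39);  n_1 = (-0.5864, -0.8100)
∠(n_0, n_1) = 78.57°
δ = |180° − 78.57°| = 101.43°
101.43° > 2α = 48.46°  →  invalid

δ = 101.43°, invalid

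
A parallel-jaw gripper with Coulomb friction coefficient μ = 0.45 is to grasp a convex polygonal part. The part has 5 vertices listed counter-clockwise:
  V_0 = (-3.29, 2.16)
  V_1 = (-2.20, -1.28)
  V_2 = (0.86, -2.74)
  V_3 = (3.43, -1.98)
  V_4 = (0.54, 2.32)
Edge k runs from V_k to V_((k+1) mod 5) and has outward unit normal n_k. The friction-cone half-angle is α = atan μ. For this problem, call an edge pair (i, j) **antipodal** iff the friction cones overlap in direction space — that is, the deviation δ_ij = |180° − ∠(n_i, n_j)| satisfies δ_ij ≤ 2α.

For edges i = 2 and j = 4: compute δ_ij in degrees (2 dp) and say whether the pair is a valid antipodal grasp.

α = atan 0.45 = 24.23°;  2α = 48.46°
edge 2: e_2 = (+2.57, +0.76);  n_2 = (+0.2836, -0.9589)
edge 4: e_4 = (-3.83, -0.16);  n_4 = (-0.0417, +0.9991)
∠(n_2, n_4) = 165.92°
δ = |180° − 165.92°| = 14.08°
14.08° ≤ 2α = 48.46°  →  valid

δ = 14.08°, valid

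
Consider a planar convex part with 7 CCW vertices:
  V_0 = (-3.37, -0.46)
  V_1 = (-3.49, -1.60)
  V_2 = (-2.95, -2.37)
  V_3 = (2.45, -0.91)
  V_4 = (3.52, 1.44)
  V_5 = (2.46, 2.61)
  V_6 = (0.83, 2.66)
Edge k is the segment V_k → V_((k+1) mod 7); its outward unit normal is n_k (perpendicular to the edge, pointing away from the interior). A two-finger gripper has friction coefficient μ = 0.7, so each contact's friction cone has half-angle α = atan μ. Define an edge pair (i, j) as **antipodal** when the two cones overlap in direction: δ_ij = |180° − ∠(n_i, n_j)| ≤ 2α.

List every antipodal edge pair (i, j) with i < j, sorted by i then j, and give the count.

count = 11; pairs: (0,2), (0,3), (0,4), (1,3), (1,4), (1,5), (2,4), (2,5), (2,6), (3,5), (3,6)

α = atan 0.7 = 34.99°;  2α = 69.98°
n_0 = (-0.9945, +0.1047)
n_1 = (-0.8187, -0.5742)
n_2 = (+0.2610, -0.9653)
n_3 = (+0.9101, -0.4144)
n_4 = (+0.7411, +0.6714)
n_5 = (+0.0307, +0.9995)
n_6 = (-0.5963, +0.8027)
  (0,1): δ = 138.95°  ·
  (0,2): δ = 68.86°  ✓
  (0,3): δ = 18.47°  ✓
  (0,4): δ = 48.19°  ✓
  (0,5): δ = 94.25°  ·
  (0,6): δ = 132.62°  ·
  (1,2): δ = 109.91°  ·
  (1,3): δ = 59.52°  ✓
  (1,4): δ = 7.13°  ✓
  (1,5): δ = 53.20°  ✓
  (1,6): δ = 91.57°  ·
  (2,3): δ = 129.61°  ·
  (2,4): δ = 62.95°  ✓
  (2,5): δ = 16.89°  ✓
  (2,6): δ = 21.48°  ✓
  (3,4): δ = 113.34°  ·
  (3,5): δ = 67.28°  ✓
  (3,6): δ = 28.91°  ✓
  (4,5): δ = 133.93°  ·
  (4,6): δ = 95.57°  ·
  (5,6): δ = 141.64°  ·
antipodal pairs: 11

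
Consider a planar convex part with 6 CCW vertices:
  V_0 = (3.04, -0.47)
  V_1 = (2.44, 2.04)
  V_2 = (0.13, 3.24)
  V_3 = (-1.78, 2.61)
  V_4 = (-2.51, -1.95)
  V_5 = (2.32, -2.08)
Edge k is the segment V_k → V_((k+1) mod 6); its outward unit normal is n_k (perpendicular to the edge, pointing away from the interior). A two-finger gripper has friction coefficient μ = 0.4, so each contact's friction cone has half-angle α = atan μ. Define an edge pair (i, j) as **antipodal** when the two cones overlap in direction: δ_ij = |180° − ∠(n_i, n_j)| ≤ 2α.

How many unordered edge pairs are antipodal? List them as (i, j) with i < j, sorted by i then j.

count = 4; pairs: (0,3), (1,4), (2,4), (3,5)

α = atan 0.4 = 21.80°;  2α = 43.60°
n_0 = (+0.9726, +0.2325)
n_1 = (+0.4610, +0.8874)
n_2 = (-0.3132, +0.9497)
n_3 = (-0.9874, +0.1581)
n_4 = (-0.0269, -0.9996)
n_5 = (+0.9129, -0.4082)
  (0,1): δ = 130.89°  ·
  (0,2): δ = 85.19°  ·
  (0,3): δ = 22.54°  ✓
  (0,4): δ = 75.01°  ·
  (0,5): δ = 142.46°  ·
  (1,2): δ = 134.29°  ·
  (1,3): δ = 71.64°  ·
  (1,4): δ = 25.91°  ✓
  (1,5): δ = 93.36°  ·
  (2,3): δ = 117.35°  ·
  (2,4): δ = 19.80°  ✓
  (2,5): δ = 47.65°  ·
  (3,4): δ = 82.45°  ·
  (3,5): δ = 15.00°  ✓
  (4,5): δ = 112.55°  ·
antipodal pairs: 4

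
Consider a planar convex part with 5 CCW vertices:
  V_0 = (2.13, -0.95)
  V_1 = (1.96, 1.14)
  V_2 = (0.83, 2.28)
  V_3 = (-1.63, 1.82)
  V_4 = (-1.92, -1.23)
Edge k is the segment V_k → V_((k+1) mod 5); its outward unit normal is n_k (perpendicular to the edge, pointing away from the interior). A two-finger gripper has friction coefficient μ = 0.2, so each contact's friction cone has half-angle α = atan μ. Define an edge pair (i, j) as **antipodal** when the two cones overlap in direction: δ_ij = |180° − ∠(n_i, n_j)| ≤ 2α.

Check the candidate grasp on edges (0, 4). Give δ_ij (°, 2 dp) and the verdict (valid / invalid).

δ = 89.30°, invalid

α = atan 0.2 = 11.31°;  2α = 22.62°
edge 0: e_0 = (-0.17, +2.09);  n_0 = (+0.9967, +0.0811)
edge 4: e_4 = (+4.05, +0.28);  n_4 = (+0.0690, -0.9976)
∠(n_0, n_4) = 90.70°
δ = |180° − 90.70°| = 89.30°
89.30° > 2α = 22.62°  →  invalid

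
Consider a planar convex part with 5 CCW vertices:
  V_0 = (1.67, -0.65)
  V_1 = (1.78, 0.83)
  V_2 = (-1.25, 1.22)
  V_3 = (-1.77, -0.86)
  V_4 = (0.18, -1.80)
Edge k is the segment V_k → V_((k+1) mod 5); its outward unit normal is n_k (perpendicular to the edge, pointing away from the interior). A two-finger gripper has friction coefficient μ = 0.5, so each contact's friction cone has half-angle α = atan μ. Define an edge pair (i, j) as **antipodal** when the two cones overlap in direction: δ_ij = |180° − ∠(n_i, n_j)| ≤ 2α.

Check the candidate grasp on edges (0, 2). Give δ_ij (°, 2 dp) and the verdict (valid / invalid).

δ = 9.79°, valid

α = atan 0.5 = 26.57°;  2α = 53.13°
edge 0: e_0 = (+0.11, +1.48);  n_0 = (+0.9972, -0.0741)
edge 2: e_2 = (-0.52, -2.08);  n_2 = (-0.9701, +0.2425)
∠(n_0, n_2) = 170.21°
δ = |180° − 170.21°| = 9.79°
9.79° ≤ 2α = 53.13°  →  valid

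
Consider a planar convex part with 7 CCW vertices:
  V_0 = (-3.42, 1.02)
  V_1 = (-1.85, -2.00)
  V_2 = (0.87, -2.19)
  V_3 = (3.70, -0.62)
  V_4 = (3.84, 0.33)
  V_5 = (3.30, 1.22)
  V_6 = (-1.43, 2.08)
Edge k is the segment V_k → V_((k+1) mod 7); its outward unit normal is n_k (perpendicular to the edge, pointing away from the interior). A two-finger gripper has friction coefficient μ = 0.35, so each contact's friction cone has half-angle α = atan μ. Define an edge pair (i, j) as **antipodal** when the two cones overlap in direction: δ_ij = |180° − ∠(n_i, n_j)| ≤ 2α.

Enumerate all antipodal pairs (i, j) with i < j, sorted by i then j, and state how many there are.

count = 5; pairs: (0,3), (0,4), (1,5), (1,6), (2,6)

α = atan 0.35 = 19.29°;  2α = 38.58°
n_0 = (-0.8873, -0.4613)
n_1 = (-0.0697, -0.9976)
n_2 = (+0.4851, -0.8744)
n_3 = (+0.9893, -0.1458)
n_4 = (+0.8549, +0.5187)
n_5 = (+0.1789, +0.9839)
n_6 = (-0.4701, +0.8826)
  (0,1): δ = 121.46°  ·
  (0,2): δ = 88.45°  ·
  (0,3): δ = 35.85°  ✓
  (0,4): δ = 3.78°  ✓
  (0,5): δ = 52.23°  ·
  (0,6): δ = 90.57°  ·
  (1,2): δ = 146.98°  ·
  (1,3): δ = 94.39°  ·
  (1,4): δ = 54.76°  ·
  (1,5): δ = 6.31°  ✓
  (1,6): δ = 32.04°  ✓
  (2,3): δ = 127.40°  ·
  (2,4): δ = 87.77°  ·
  (2,5): δ = 39.33°  ·
  (2,6): δ = 0.98°  ✓
  (3,4): δ = 140.37°  ·
  (3,5): δ = 91.92°  ·
  (3,6): δ = 53.57°  ·
  (4,5): δ = 131.55°  ·
  (4,6): δ = 93.20°  ·
  (5,6): δ = 141.65°  ·
antipodal pairs: 5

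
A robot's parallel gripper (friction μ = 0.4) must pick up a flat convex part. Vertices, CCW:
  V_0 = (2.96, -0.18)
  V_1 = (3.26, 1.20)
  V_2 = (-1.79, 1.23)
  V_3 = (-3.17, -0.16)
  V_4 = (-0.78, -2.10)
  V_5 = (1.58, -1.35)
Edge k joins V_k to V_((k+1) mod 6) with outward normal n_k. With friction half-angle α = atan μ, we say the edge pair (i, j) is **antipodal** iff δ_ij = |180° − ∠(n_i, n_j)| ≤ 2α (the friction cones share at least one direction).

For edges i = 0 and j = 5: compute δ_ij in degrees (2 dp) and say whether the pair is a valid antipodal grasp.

δ = 142.56°, invalid

α = atan 0.4 = 21.80°;  2α = 43.60°
edge 0: e_0 = (+0.30, +1.38);  n_0 = (+0.9772, -0.2124)
edge 5: e_5 = (+1.38, +1.17);  n_5 = (+0.6467, -0.7628)
∠(n_0, n_5) = 37.44°
δ = |180° − 37.44°| = 142.56°
142.56° > 2α = 43.60°  →  invalid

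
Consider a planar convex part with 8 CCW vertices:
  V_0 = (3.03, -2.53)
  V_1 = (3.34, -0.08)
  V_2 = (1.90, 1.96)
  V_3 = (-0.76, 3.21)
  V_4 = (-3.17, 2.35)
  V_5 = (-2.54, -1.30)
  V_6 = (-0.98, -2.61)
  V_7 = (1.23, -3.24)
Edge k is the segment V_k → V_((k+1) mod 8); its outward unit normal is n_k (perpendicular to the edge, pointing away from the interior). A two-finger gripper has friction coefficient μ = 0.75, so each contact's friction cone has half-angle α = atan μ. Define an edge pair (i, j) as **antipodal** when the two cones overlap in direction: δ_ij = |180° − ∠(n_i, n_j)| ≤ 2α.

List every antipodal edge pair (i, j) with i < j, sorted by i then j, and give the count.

α = atan 0.75 = 36.87°;  2α = 73.74°
n_0 = (+0.9921, -0.1255)
n_1 = (+0.8170, +0.5767)
n_2 = (+0.4253, +0.9050)
n_3 = (-0.3361, +0.9418)
n_4 = (-0.9854, -0.1701)
n_5 = (-0.6431, -0.7658)
n_6 = (-0.2741, -0.9617)
n_7 = (+0.3669, -0.9302)
  (0,1): δ = 137.57°  ·
  (0,2): δ = 107.96°  ·
  (0,3): δ = 63.15°  ✓
  (0,4): δ = 17.00°  ✓
  (0,5): δ = 57.19°  ✓
  (0,6): δ = 81.30°  ·
  (0,7): δ = 118.74°  ·
  (1,2): δ = 150.39°  ·
  (1,3): δ = 105.58°  ·
  (1,4): δ = 25.42°  ✓
  (1,5): δ = 14.76°  ✓
  (1,6): δ = 38.87°  ✓
  (1,7): δ = 76.31°  ·
  (2,3): δ = 135.19°  ·
  (2,4): δ = 55.04°  ✓
  (2,5): δ = 14.85°  ✓
  (2,6): δ = 9.26°  ✓
  (2,7): δ = 46.70°  ✓
  (3,4): δ = 99.85°  ·
  (3,5): δ = 59.66°  ✓
  (3,6): δ = 35.55°  ✓
  (3,7): δ = 1.89°  ✓
  (4,5): δ = 139.81°  ·
  (4,6): δ = 115.70°  ·
  (4,7): δ = 78.27°  ·
  (5,6): δ = 155.89°  ·
  (5,7): δ = 118.45°  ·
  (6,7): δ = 142.56°  ·
antipodal pairs: 13

count = 13; pairs: (0,3), (0,4), (0,5), (1,4), (1,5), (1,6), (2,4), (2,5), (2,6), (2,7), (3,5), (3,6), (3,7)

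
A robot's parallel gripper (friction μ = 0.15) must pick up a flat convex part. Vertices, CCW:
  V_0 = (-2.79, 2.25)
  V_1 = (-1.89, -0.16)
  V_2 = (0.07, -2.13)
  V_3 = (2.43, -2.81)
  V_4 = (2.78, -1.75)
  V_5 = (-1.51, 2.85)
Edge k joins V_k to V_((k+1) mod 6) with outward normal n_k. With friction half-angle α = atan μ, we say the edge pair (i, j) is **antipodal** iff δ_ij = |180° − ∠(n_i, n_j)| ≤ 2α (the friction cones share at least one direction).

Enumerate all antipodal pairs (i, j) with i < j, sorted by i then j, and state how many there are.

α = atan 0.15 = 8.53°;  2α = 17.06°
n_0 = (-0.9368, -0.3498)
n_1 = (-0.7089, -0.7053)
n_2 = (-0.2769, -0.9609)
n_3 = (+0.9496, -0.3135)
n_4 = (+0.7313, +0.6820)
n_5 = (-0.4244, +0.9055)
  (0,1): δ = 155.62°  ·
  (0,2): δ = 126.55°  ·
  (0,3): δ = 38.75°  ·
  (0,4): δ = 22.53°  ·
  (0,5): δ = 94.64°  ·
  (1,2): δ = 150.93°  ·
  (1,3): δ = 63.13°  ·
  (1,4): δ = 1.85°  ✓
  (1,5): δ = 70.26°  ·
  (2,3): δ = 92.20°  ·
  (2,4): δ = 30.92°  ·
  (2,5): δ = 41.19°  ·
  (3,4): δ = 118.72°  ·
  (3,5): δ = 46.61°  ·
  (4,5): δ = 107.89°  ·
antipodal pairs: 1

count = 1; pairs: (1,4)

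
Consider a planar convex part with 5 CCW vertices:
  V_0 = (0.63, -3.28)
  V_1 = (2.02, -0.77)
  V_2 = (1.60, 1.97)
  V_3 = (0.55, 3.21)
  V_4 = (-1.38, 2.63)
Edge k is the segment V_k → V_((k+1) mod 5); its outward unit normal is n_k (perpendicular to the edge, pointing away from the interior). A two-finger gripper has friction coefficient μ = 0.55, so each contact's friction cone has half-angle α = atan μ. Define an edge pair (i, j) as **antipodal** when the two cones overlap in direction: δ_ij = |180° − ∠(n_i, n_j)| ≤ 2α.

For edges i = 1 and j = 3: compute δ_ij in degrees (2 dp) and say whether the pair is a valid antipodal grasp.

δ = 81.99°, invalid

α = atan 0.55 = 28.81°;  2α = 57.62°
edge 1: e_1 = (-0.42, +2.74);  n_1 = (+0.9885, +0.1515)
edge 3: e_3 = (-1.93, -0.58);  n_3 = (-0.2878, +0.9577)
∠(n_1, n_3) = 98.01°
δ = |180° − 98.01°| = 81.99°
81.99° > 2α = 57.62°  →  invalid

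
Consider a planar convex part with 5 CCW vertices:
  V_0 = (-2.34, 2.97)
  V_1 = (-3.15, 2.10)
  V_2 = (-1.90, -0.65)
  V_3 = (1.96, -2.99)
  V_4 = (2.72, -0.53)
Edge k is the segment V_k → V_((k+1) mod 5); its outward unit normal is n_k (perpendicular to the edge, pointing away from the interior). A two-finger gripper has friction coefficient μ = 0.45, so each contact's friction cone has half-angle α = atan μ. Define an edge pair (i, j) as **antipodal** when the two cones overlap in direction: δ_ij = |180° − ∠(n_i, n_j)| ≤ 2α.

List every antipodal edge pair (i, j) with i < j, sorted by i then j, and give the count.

count = 4; pairs: (0,3), (1,3), (1,4), (2,4)

α = atan 0.45 = 24.23°;  2α = 48.46°
n_0 = (-0.7319, +0.6814)
n_1 = (-0.9104, -0.4138)
n_2 = (-0.5184, -0.8551)
n_3 = (+0.9554, -0.2952)
n_4 = (+0.5689, +0.8224)
  (0,1): δ = 112.60°  ·
  (0,2): δ = 78.27°  ·
  (0,3): δ = 25.79°  ✓
  (0,4): δ = 98.28°  ·
  (1,2): δ = 145.67°  ·
  (1,3): δ = 41.61°  ✓
  (1,4): δ = 30.88°  ✓
  (2,3): δ = 75.94°  ·
  (2,4): δ = 3.45°  ✓
  (3,4): δ = 107.50°  ·
antipodal pairs: 4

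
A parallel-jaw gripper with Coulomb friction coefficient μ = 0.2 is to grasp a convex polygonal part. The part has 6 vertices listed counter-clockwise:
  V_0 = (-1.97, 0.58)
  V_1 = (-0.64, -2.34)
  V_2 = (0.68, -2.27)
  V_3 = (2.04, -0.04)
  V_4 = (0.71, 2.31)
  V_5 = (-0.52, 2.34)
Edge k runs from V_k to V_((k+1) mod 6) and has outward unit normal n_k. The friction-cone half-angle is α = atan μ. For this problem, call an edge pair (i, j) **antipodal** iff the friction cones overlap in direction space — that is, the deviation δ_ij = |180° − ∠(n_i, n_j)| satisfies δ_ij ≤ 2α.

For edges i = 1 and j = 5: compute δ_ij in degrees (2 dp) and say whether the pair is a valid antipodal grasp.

δ = 47.48°, invalid

α = atan 0.2 = 11.31°;  2α = 22.62°
edge 1: e_1 = (+1.32, +0.07);  n_1 = (+0.0530, -0.9986)
edge 5: e_5 = (-1.45, -1.76);  n_5 = (-0.7718, +0.6359)
∠(n_1, n_5) = 132.52°
δ = |180° − 132.52°| = 47.48°
47.48° > 2α = 22.62°  →  invalid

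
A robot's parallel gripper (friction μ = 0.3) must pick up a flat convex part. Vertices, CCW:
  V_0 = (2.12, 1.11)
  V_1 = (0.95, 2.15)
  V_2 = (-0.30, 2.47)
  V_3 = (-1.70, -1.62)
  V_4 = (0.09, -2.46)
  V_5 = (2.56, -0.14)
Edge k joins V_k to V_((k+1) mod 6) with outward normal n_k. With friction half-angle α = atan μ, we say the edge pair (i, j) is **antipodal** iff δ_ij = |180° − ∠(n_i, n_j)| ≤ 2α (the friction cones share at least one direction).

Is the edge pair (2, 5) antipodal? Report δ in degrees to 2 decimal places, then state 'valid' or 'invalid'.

δ = 38.29°, invalid

α = atan 0.3 = 16.70°;  2α = 33.40°
edge 2: e_2 = (-1.40, -4.09);  n_2 = (-0.9461, +0.3239)
edge 5: e_5 = (-0.44, +1.25);  n_5 = (+0.9433, +0.3320)
∠(n_2, n_5) = 141.71°
δ = |180° − 141.71°| = 38.29°
38.29° > 2α = 33.40°  →  invalid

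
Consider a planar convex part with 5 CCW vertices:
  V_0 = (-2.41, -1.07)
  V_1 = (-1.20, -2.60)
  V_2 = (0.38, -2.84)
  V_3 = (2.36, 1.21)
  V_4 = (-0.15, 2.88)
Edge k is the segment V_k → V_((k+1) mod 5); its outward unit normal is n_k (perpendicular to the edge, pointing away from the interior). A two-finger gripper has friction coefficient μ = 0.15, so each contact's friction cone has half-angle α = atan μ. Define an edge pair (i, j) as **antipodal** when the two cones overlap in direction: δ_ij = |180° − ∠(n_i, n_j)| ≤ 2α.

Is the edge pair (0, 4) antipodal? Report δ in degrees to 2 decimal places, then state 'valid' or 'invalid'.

δ = 111.89°, invalid

α = atan 0.15 = 8.53°;  2α = 17.06°
edge 0: e_0 = (+1.21, -1.53);  n_0 = (-0.7844, -0.6203)
edge 4: e_4 = (-2.26, -3.95);  n_4 = (-0.8680, +0.4966)
∠(n_0, n_4) = 68.11°
δ = |180° − 68.11°| = 111.89°
111.89° > 2α = 17.06°  →  invalid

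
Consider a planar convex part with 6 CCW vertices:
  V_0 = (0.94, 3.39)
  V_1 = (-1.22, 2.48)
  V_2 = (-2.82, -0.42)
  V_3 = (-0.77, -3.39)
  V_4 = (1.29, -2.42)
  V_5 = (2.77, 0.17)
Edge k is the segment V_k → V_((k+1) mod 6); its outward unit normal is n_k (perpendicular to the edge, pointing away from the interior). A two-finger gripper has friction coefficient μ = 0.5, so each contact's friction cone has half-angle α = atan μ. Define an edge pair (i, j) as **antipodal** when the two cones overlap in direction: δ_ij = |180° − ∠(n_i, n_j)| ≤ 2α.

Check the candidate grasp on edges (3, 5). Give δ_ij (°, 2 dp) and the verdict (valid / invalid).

δ = 85.60°, invalid

α = atan 0.5 = 26.57°;  2α = 53.13°
edge 3: e_3 = (+2.06, +0.97);  n_3 = (+0.4260, -0.9047)
edge 5: e_5 = (-1.83, +3.22);  n_5 = (+0.8694, +0.4941)
∠(n_3, n_5) = 94.40°
δ = |180° − 94.40°| = 85.60°
85.60° > 2α = 53.13°  →  invalid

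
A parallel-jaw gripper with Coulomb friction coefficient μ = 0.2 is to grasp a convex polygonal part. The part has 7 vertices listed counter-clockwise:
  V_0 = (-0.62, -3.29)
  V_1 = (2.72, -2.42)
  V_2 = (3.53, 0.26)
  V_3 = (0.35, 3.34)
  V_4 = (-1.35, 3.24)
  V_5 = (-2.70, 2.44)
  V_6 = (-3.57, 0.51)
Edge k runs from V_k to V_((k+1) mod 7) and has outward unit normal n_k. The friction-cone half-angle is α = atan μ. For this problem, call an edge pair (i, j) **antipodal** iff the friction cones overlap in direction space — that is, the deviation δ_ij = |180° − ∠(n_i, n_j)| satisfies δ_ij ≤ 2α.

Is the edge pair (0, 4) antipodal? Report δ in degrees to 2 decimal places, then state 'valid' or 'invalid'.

δ = 16.05°, valid

α = atan 0.2 = 11.31°;  2α = 22.62°
edge 0: e_0 = (+3.34, +0.87);  n_0 = (+0.2521, -0.9677)
edge 4: e_4 = (-1.35, -0.80);  n_4 = (-0.5098, +0.8603)
∠(n_0, n_4) = 163.95°
δ = |180° − 163.95°| = 16.05°
16.05° ≤ 2α = 22.62°  →  valid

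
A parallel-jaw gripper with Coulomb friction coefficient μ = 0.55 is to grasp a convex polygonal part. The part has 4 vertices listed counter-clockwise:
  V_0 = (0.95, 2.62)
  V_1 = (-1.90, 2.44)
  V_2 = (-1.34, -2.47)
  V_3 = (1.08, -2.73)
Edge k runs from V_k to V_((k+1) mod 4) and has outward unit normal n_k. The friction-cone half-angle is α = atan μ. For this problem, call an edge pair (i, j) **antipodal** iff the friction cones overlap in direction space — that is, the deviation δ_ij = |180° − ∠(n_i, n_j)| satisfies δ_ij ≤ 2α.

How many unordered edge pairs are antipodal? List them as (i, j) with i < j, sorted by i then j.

count = 2; pairs: (0,2), (1,3)

α = atan 0.55 = 28.81°;  2α = 57.62°
n_0 = (-0.0630, +0.9980)
n_1 = (-0.9936, -0.1133)
n_2 = (-0.1068, -0.9943)
n_3 = (+0.9997, +0.0243)
  (0,1): δ = 87.11°  ·
  (0,2): δ = 9.75°  ✓
  (0,3): δ = 87.78°  ·
  (1,2): δ = 102.64°  ·
  (1,3): δ = 5.11°  ✓
  (2,3): δ = 82.48°  ·
antipodal pairs: 2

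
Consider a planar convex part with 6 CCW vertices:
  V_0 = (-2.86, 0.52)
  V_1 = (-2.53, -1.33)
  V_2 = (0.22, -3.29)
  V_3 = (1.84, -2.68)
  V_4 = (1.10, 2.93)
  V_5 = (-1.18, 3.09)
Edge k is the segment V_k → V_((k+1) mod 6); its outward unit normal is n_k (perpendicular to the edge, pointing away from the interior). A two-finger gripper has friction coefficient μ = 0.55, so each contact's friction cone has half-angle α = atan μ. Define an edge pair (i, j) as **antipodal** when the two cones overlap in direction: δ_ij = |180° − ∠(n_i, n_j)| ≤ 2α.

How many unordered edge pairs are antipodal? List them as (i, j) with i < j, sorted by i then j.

count = 6; pairs: (0,3), (1,3), (1,4), (2,4), (2,5), (3,5)

α = atan 0.55 = 28.81°;  2α = 57.62°
n_0 = (-0.9845, -0.1756)
n_1 = (-0.5804, -0.8143)
n_2 = (+0.3524, -0.9359)
n_3 = (+0.9914, +0.1308)
n_4 = (+0.0700, +0.9975)
n_5 = (-0.8370, +0.5472)
  (0,1): δ = 135.59°  ·
  (0,2): δ = 79.48°  ·
  (0,3): δ = 2.60°  ✓
  (0,4): δ = 75.87°  ·
  (0,5): δ = 136.71°  ·
  (1,2): δ = 123.89°  ·
  (1,3): δ = 47.01°  ✓
  (1,4): δ = 31.46°  ✓
  (1,5): δ = 92.31°  ·
  (2,3): δ = 103.12°  ·
  (2,4): δ = 24.65°  ✓
  (2,5): δ = 36.19°  ✓
  (3,4): δ = 101.53°  ·
  (3,5): δ = 40.69°  ✓
  (4,5): δ = 119.16°  ·
antipodal pairs: 6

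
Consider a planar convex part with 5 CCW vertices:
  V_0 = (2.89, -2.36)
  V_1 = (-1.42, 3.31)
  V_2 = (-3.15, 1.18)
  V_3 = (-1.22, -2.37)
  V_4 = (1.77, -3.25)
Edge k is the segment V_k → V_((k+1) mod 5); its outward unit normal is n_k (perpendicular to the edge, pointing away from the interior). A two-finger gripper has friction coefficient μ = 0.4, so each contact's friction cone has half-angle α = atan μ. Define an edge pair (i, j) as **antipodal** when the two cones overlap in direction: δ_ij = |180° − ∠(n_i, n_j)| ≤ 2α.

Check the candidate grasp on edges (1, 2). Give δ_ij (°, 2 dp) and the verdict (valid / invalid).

α = atan 0.4 = 21.80°;  2α = 43.60°
edge 1: e_1 = (-1.73, -2.13);  n_1 = (-0.7762, +0.6305)
edge 2: e_2 = (+1.93, -3.55);  n_2 = (-0.8786, -0.4776)
∠(n_1, n_2) = 67.61°
δ = |180° − 67.61°| = 112.39°
112.39° > 2α = 43.60°  →  invalid

δ = 112.39°, invalid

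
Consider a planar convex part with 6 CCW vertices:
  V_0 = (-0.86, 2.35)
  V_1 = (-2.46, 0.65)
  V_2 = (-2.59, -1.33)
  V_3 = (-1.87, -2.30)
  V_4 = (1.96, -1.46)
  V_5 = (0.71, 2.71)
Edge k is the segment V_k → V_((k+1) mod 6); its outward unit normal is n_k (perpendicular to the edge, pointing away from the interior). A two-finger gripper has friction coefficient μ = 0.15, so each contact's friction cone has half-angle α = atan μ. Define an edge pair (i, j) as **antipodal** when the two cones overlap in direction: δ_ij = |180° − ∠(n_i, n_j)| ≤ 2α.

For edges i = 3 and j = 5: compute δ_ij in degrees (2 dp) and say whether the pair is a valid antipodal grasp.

δ = 0.54°, valid

α = atan 0.15 = 8.53°;  2α = 17.06°
edge 3: e_3 = (+3.83, +0.84);  n_3 = (+0.2142, -0.9768)
edge 5: e_5 = (-1.57, -0.36);  n_5 = (-0.2235, +0.9747)
∠(n_3, n_5) = 179.46°
δ = |180° − 179.46°| = 0.54°
0.54° ≤ 2α = 17.06°  →  valid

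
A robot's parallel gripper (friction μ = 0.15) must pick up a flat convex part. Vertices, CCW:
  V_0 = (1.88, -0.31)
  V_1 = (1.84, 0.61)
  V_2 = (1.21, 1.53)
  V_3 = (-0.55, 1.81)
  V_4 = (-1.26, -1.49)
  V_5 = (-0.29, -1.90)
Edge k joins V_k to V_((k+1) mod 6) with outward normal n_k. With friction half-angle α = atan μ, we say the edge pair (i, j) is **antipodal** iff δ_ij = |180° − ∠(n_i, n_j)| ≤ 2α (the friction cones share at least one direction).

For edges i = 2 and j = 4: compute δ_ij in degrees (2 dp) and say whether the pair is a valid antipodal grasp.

α = atan 0.15 = 8.53°;  2α = 17.06°
edge 2: e_2 = (-1.76, +0.28);  n_2 = (+0.1571, +0.9876)
edge 4: e_4 = (+0.97, -0.41);  n_4 = (-0.3893, -0.9211)
∠(n_2, n_4) = 166.13°
δ = |180° − 166.13°| = 13.87°
13.87° ≤ 2α = 17.06°  →  valid

δ = 13.87°, valid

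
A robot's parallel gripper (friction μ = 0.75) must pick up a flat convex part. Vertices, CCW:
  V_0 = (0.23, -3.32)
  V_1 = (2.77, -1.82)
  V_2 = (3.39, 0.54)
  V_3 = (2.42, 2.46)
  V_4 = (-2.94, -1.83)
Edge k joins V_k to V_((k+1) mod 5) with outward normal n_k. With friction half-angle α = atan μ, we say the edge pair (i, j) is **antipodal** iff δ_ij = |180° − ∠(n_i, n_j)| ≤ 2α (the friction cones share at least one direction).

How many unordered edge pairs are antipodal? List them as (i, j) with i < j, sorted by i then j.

count = 4; pairs: (0,3), (1,3), (2,4), (3,4)

α = atan 0.75 = 36.87°;  2α = 73.74°
n_0 = (+0.5085, -0.8611)
n_1 = (+0.9672, -0.2541)
n_2 = (+0.8926, +0.4509)
n_3 = (-0.6249, +0.7807)
n_4 = (-0.4254, -0.9050)
  (0,1): δ = 135.28°  ·
  (0,2): δ = 93.76°  ·
  (0,3): δ = 8.11°  ✓
  (0,4): δ = 124.26°  ·
  (1,2): δ = 138.48°  ·
  (1,3): δ = 36.61°  ✓
  (1,4): δ = 79.54°  ·
  (2,3): δ = 78.13°  ·
  (2,4): δ = 38.02°  ✓
  (3,4): δ = 63.85°  ✓
antipodal pairs: 4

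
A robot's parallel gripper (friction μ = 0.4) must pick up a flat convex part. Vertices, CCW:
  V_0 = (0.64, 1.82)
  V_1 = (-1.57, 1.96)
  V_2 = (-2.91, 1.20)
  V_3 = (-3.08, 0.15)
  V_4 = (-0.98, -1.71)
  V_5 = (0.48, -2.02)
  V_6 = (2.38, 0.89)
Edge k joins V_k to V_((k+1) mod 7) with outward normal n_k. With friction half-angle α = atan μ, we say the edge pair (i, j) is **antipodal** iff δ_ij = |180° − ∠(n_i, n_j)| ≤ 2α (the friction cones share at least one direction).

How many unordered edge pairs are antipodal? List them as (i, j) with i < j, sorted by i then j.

α = atan 0.4 = 21.80°;  2α = 43.60°
n_0 = (+0.0632, +0.9980)
n_1 = (-0.4933, +0.8698)
n_2 = (-0.9871, +0.1598)
n_3 = (-0.6630, -0.7486)
n_4 = (-0.2077, -0.9782)
n_5 = (+0.8373, -0.5467)
n_6 = (+0.4714, +0.8819)
  (0,1): δ = 146.81°  ·
  (0,2): δ = 95.57°  ·
  (0,3): δ = 37.91°  ✓
  (0,4): δ = 8.36°  ✓
  (0,5): δ = 60.48°  ·
  (0,6): δ = 155.50°  ·
  (1,2): δ = 128.76°  ·
  (1,3): δ = 71.09°  ·
  (1,4): δ = 41.55°  ✓
  (1,5): δ = 27.30°  ✓
  (1,6): δ = 122.32°  ·
  (2,3): δ = 122.34°  ·
  (2,4): δ = 92.79°  ·
  (2,5): δ = 23.94°  ✓
  (2,6): δ = 71.07°  ·
  (3,4): δ = 150.46°  ·
  (3,5): δ = 81.61°  ·
  (3,6): δ = 13.41°  ✓
  (4,5): δ = 111.15°  ·
  (4,6): δ = 16.14°  ✓
  (5,6): δ = 84.98°  ·
antipodal pairs: 7

count = 7; pairs: (0,3), (0,4), (1,4), (1,5), (2,5), (3,6), (4,6)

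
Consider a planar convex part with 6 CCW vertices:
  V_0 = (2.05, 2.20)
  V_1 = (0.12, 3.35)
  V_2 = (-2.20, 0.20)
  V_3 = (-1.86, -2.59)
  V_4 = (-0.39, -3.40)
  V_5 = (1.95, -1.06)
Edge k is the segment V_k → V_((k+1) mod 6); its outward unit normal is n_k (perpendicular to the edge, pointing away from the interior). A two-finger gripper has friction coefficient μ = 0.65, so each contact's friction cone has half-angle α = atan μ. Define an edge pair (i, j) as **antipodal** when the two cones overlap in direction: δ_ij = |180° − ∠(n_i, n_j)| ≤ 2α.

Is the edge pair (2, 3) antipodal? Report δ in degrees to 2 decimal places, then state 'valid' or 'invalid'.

δ = 125.80°, invalid

α = atan 0.65 = 33.02°;  2α = 66.05°
edge 2: e_2 = (+0.34, -2.79);  n_2 = (-0.9927, -0.1210)
edge 3: e_3 = (+1.47, -0.81);  n_3 = (-0.4826, -0.8758)
∠(n_2, n_3) = 54.20°
δ = |180° − 54.20°| = 125.80°
125.80° > 2α = 66.05°  →  invalid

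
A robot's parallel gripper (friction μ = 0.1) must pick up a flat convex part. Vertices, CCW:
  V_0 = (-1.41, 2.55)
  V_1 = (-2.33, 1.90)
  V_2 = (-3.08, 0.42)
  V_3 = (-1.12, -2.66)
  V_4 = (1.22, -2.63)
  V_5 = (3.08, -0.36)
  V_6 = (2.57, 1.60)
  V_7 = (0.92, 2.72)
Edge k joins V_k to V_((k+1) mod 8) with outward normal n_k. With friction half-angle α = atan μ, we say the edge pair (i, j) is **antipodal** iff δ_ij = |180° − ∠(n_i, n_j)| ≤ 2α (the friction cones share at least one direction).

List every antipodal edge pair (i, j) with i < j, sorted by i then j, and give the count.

count = 1; pairs: (3,7)

α = atan 0.1 = 5.71°;  2α = 11.42°
n_0 = (-0.5770, +0.8167)
n_1 = (-0.8920, +0.4520)
n_2 = (-0.8437, -0.5369)
n_3 = (+0.0128, -0.9999)
n_4 = (+0.7735, -0.6338)
n_5 = (+0.9678, +0.2518)
n_6 = (+0.5616, +0.8274)
n_7 = (-0.0728, +0.9973)
  (0,1): δ = 152.12°  ·
  (0,2): δ = 92.77°  ·
  (0,3): δ = 34.51°  ·
  (0,4): δ = 15.43°  ·
  (0,5): δ = 69.34°  ·
  (0,6): δ = 110.59°  ·
  (0,7): δ = 148.93°  ·
  (1,2): δ = 120.65°  ·
  (1,3): δ = 62.39°  ·
  (1,4): δ = 12.46°  ·
  (1,5): δ = 41.46°  ·
  (1,6): δ = 82.71°  ·
  (1,7): δ = 121.05°  ·
  (2,3): δ = 121.74°  ·
  (2,4): δ = 71.80°  ·
  (2,5): δ = 17.89°  ·
  (2,6): δ = 23.36°  ·
  (2,7): δ = 61.70°  ·
  (3,4): δ = 130.07°  ·
  (3,5): δ = 76.15°  ·
  (3,6): δ = 34.90°  ·
  (3,7): δ = 3.44°  ✓
  (4,5): δ = 126.08°  ·
  (4,6): δ = 84.84°  ·
  (4,7): δ = 46.50°  ·
  (5,6): δ = 138.75°  ·
  (5,7): δ = 100.41°  ·
  (6,7): δ = 141.66°  ·
antipodal pairs: 1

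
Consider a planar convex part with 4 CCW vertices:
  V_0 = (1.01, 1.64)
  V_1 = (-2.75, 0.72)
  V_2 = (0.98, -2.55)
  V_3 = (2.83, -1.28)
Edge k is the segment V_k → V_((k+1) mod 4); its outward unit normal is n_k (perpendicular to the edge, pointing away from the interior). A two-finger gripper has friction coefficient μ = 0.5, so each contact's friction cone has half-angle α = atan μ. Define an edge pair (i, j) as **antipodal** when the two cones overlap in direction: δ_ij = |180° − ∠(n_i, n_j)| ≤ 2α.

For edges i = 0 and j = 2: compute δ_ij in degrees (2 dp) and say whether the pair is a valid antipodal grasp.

δ = 20.72°, valid

α = atan 0.5 = 26.57°;  2α = 53.13°
edge 0: e_0 = (-3.76, -0.92);  n_0 = (-0.2377, +0.9713)
edge 2: e_2 = (+1.85, +1.27);  n_2 = (+0.5660, -0.8244)
∠(n_0, n_2) = 159.28°
δ = |180° − 159.28°| = 20.72°
20.72° ≤ 2α = 53.13°  →  valid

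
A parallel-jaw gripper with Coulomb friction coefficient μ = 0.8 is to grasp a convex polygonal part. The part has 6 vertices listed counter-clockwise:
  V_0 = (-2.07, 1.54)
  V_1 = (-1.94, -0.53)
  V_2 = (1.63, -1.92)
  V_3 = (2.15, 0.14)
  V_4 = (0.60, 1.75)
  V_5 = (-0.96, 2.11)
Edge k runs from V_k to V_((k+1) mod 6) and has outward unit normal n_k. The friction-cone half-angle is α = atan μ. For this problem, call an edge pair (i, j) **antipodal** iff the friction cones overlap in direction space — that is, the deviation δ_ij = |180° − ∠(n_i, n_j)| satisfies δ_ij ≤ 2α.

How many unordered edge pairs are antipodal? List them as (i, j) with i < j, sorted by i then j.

count = 7; pairs: (0,2), (0,3), (0,4), (1,3), (1,4), (1,5), (2,5)

α = atan 0.8 = 38.66°;  2α = 77.32°
n_0 = (-0.9980, -0.0627)
n_1 = (-0.3628, -0.9319)
n_2 = (+0.9696, -0.2447)
n_3 = (+0.7204, +0.6936)
n_4 = (+0.2249, +0.9744)
n_5 = (-0.4568, +0.8896)
  (0,1): δ = 114.87°  ·
  (0,2): δ = 17.76°  ✓
  (0,3): δ = 40.32°  ✓
  (0,4): δ = 73.41°  ✓
  (0,5): δ = 113.59°  ·
  (1,2): δ = 82.89°  ·
  (1,3): δ = 24.81°  ✓
  (1,4): δ = 8.28°  ✓
  (1,5): δ = 48.45°  ✓
  (2,3): δ = 121.92°  ·
  (2,4): δ = 88.83°  ·
  (2,5): δ = 48.65°  ✓
  (3,4): δ = 146.91°  ·
  (3,5): δ = 106.73°  ·
  (4,5): δ = 139.82°  ·
antipodal pairs: 7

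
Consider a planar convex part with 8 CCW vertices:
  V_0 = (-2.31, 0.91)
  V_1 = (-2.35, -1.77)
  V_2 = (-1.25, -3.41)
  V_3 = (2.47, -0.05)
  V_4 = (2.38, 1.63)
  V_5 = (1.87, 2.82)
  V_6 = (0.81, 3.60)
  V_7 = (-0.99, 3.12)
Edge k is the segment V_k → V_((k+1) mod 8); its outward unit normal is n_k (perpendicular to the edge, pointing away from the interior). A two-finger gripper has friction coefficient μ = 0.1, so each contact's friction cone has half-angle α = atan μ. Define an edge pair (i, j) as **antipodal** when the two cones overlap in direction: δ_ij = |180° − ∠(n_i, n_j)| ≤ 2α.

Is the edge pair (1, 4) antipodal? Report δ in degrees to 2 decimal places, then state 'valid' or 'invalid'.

α = atan 0.1 = 5.71°;  2α = 11.42°
edge 1: e_1 = (+1.10, -1.64);  n_1 = (-0.8305, -0.5570)
edge 4: e_4 = (-0.51, +1.19);  n_4 = (+0.9191, +0.3939)
∠(n_1, n_4) = 169.35°
δ = |180° − 169.35°| = 10.65°
10.65° ≤ 2α = 11.42°  →  valid

δ = 10.65°, valid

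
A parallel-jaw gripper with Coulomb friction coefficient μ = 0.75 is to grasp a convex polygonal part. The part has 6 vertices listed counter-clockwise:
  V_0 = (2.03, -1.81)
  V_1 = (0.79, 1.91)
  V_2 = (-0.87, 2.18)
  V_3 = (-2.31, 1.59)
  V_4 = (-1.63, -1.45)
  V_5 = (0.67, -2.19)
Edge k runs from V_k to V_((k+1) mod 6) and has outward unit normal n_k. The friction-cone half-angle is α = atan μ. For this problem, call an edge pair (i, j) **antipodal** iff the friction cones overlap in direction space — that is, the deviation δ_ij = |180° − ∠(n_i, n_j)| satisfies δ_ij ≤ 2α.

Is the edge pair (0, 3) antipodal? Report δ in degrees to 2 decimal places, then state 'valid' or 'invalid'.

δ = 5.83°, valid

α = atan 0.75 = 36.87°;  2α = 73.74°
edge 0: e_0 = (-1.24, +3.72);  n_0 = (+0.9487, +0.3162)
edge 3: e_3 = (+0.68, -3.04);  n_3 = (-0.9759, -0.2183)
∠(n_0, n_3) = 174.17°
δ = |180° − 174.17°| = 5.83°
5.83° ≤ 2α = 73.74°  →  valid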